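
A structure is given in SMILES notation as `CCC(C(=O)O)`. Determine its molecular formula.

C4H8O2

Atom tally by fragment:
  CH3 → C:1 H:3
  CH2 → C:1 H:2
  CH2COOH → C:2 H:3 O:2
Element totals:
  C: 4
  H: 8
  O: 2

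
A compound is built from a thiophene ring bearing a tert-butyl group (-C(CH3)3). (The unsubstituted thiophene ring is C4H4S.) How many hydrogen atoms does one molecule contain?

Atom tally by fragment:
  thiophene ring core → C:4 H:4 S:1
  (− 1 ring H displaced by substituents)
  + C(CH3)3 → C:4 H:9
Element totals:
  C: 8
  H: 12
  S: 1

12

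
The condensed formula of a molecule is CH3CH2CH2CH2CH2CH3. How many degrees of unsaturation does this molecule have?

Atom tally by fragment:
  CH3 → C:1 H:3
  CH2 → C:1 H:2
  CH2 → C:1 H:2
  CH2 → C:1 H:2
  CH2 → C:1 H:2
  CH3 → C:1 H:3
Element totals:
  C: 6
  H: 14
Molecular formula: C6H14.
DoU = (2C + 2 + N − H − X) / 2 = (2·6 + 2 + 0 − 14 − 0) / 2 = 0.

0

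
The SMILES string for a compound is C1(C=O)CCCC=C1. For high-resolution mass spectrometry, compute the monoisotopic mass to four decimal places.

Atom tally by fragment:
  cyclohexene ring core → C:6 H:10
  (− 1 ring H displaced by substituents)
  + CHO → C:1 H:1 O:1
Element totals:
  C: 7
  H: 10
  O: 1
Molecular formula: C7H10O.
  M = 7(12.0) + 10(1.007825) + 15.994915
    = 84.000000 + 10.078250 + 15.994915 = 110.073165

110.0732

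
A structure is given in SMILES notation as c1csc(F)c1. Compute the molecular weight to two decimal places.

102.13 g/mol

Atom tally by fragment:
  thiophene ring core → C:4 H:4 S:1
  (− 1 ring H displaced by substituents)
  + F → F:1
Element totals:
  C: 4
  H: 3
  F: 1
  S: 1
Molecular formula: C4H3FS.
  M = 4(12.011) + 3(1.008) + 18.998 + 32.06
    = 48.044 + 3.024 + 18.998 + 32.060 = 102.126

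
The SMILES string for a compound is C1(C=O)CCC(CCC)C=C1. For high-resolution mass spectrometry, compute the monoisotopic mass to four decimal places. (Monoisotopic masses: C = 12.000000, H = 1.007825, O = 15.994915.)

152.1201

Atom tally by fragment:
  cyclohexene ring core → C:6 H:10
  (− 2 ring H displaced by substituents)
  + CHO → C:1 H:1 O:1
  + CH2CH2CH3 → C:3 H:7
Element totals:
  C: 10
  H: 16
  O: 1
Molecular formula: C10H16O.
  M = 10(12.0) + 16(1.007825) + 15.994915
    = 120.000000 + 16.125200 + 15.994915 = 152.120115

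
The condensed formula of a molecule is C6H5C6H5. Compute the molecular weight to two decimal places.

Element totals:
  C: 12
  H: 10
Molecular formula: C12H10.
  M = 12(12.011) + 10(1.008)
    = 144.132 + 10.080 = 154.212

154.21 g/mol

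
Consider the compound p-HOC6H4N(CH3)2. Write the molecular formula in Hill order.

C8H11NO

Atom tally by fragment:
  benzene ring core → C:6 H:6
  (− 2 ring H displaced by substituents)
  + OH → O:1 H:1
  + N(CH3)2 → N:1 C:2 H:6
Element totals:
  C: 8
  H: 11
  N: 1
  O: 1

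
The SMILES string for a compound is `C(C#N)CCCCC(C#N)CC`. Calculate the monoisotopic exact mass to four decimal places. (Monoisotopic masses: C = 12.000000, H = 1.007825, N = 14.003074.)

164.1313

Atom tally by fragment:
  NCCH2 → C:2 H:2 N:1
  CH2 → C:1 H:2
  CH2 → C:1 H:2
  CH2 → C:1 H:2
  CH2 → C:1 H:2
  CH(CN) → C:2 H:1 N:1
  CH2 → C:1 H:2
  CH3 → C:1 H:3
Element totals:
  C: 10
  H: 16
  N: 2
Molecular formula: C10H16N2.
  M = 10(12.0) + 16(1.007825) + 2(14.003074)
    = 120.000000 + 16.125200 + 28.006148 = 164.131348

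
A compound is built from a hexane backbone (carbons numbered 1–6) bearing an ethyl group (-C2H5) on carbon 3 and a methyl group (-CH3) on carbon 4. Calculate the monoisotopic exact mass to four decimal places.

Atom tally by fragment:
  CH3 → C:1 H:3
  CH2 → C:1 H:2
  CH(C2H5) → C:3 H:6
  CH(CH3) → C:2 H:4
  CH2 → C:1 H:2
  CH3 → C:1 H:3
Element totals:
  C: 9
  H: 20
Molecular formula: C9H20.
  M = 9(12.0) + 20(1.007825)
    = 108.000000 + 20.156500 = 128.156500

128.1565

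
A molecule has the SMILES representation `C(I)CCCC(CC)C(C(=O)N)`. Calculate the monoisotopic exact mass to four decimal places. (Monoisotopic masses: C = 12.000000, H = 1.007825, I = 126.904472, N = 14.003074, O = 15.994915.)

Atom tally by fragment:
  ICH2 → C:1 H:2 I:1
  CH2 → C:1 H:2
  CH2 → C:1 H:2
  CH2 → C:1 H:2
  CH(C2H5) → C:3 H:6
  CH2CONH2 → C:2 H:4 O:1 N:1
Element totals:
  C: 9
  H: 18
  I: 1
  N: 1
  O: 1
Molecular formula: C9H18INO.
  M = 9(12.0) + 18(1.007825) + 126.904472 + 14.003074 + 15.994915
    = 108.000000 + 18.140850 + 126.904472 + 14.003074 + 15.994915 = 283.043311

283.0433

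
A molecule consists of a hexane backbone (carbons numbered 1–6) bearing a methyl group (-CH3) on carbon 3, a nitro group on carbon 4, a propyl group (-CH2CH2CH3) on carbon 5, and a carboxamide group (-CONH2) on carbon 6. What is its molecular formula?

C11H22N2O3

Atom tally by fragment:
  CH3 → C:1 H:3
  CH2 → C:1 H:2
  CH(CH3) → C:2 H:4
  CH(NO2) → C:1 H:1 N:1 O:2
  CH(CH2CH2CH3) → C:4 H:8
  CH2CONH2 → C:2 H:4 O:1 N:1
Element totals:
  C: 11
  H: 22
  N: 2
  O: 3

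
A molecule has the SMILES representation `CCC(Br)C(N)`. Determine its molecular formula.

C4H10BrN

Atom tally by fragment:
  CH3 → C:1 H:3
  CH2 → C:1 H:2
  CH(Br) → C:1 H:1 Br:1
  CH2NH2 → C:1 H:4 N:1
Element totals:
  C: 4
  H: 10
  Br: 1
  N: 1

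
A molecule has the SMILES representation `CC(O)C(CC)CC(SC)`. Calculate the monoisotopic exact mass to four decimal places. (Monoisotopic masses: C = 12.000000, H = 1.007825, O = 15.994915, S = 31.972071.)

Atom tally by fragment:
  CH3 → C:1 H:3
  CH(OH) → C:1 H:2 O:1
  CH(C2H5) → C:3 H:6
  CH2 → C:1 H:2
  CH2SCH3 → C:2 H:5 S:1
Element totals:
  C: 8
  H: 18
  O: 1
  S: 1
Molecular formula: C8H18OS.
  M = 8(12.0) + 18(1.007825) + 15.994915 + 31.972071
    = 96.000000 + 18.140850 + 15.994915 + 31.972071 = 162.107836

162.1078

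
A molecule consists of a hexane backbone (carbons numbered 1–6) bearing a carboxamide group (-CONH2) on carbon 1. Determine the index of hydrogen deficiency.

1

Atom tally by fragment:
  H2NOCCH2 → C:2 H:4 O:1 N:1
  CH2 → C:1 H:2
  CH2 → C:1 H:2
  CH2 → C:1 H:2
  CH2 → C:1 H:2
  CH3 → C:1 H:3
Element totals:
  C: 7
  H: 15
  N: 1
  O: 1
Molecular formula: C7H15NO.
DoU = (2C + 2 + N − H − X) / 2 = (2·7 + 2 + 1 − 15 − 0) / 2 = 1.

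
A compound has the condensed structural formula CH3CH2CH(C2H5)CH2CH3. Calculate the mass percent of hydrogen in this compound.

Atom tally by fragment:
  CH3 → C:1 H:3
  CH2 → C:1 H:2
  CH(C2H5) → C:3 H:6
  CH2 → C:1 H:2
  CH3 → C:1 H:3
Element totals:
  C: 7
  H: 16
Molecular formula: C7H16.
Molar mass = 100.205 g/mol.
Mass from H: 16 × 1.008 = 16.128 g/mol.
%H = 16.128 / 100.205 × 100 = 16.10%.

16.10%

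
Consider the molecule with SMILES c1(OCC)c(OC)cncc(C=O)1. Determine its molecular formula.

C9H11NO3

Atom tally by fragment:
  pyridine ring core → C:5 H:5 N:1
  (− 3 ring H displaced by substituents)
  + OC2H5 → C:2 H:5 O:1
  + OCH3 → C:1 H:3 O:1
  + CHO → C:1 H:1 O:1
Element totals:
  C: 9
  H: 11
  N: 1
  O: 3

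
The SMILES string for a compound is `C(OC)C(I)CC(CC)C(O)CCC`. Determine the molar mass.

314.21 g/mol

Atom tally by fragment:
  CH3OCH2 → C:2 H:5 O:1
  CH(I) → C:1 H:1 I:1
  CH2 → C:1 H:2
  CH(C2H5) → C:3 H:6
  CH(OH) → C:1 H:2 O:1
  CH2 → C:1 H:2
  CH2 → C:1 H:2
  CH3 → C:1 H:3
Element totals:
  C: 11
  H: 23
  I: 1
  O: 2
Molecular formula: C11H23IO2.
  M = 11(12.011) + 23(1.008) + 126.904 + 2(15.999)
    = 132.121 + 23.184 + 126.904 + 31.998 = 314.207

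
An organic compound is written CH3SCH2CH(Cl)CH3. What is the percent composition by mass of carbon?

Element totals:
  C: 4
  H: 9
  Cl: 1
  S: 1
Molecular formula: C4H9ClS.
Molar mass = 124.626 g/mol.
Mass from C: 4 × 12.011 = 48.044 g/mol.
%C = 48.044 / 124.626 × 100 = 38.55%.

38.55%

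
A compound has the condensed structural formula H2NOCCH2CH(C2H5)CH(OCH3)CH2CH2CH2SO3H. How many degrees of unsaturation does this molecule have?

1

Element totals:
  C: 10
  H: 21
  N: 1
  O: 5
  S: 1
Molecular formula: C10H21NO5S.
DoU = (2C + 2 + N − H − X) / 2 = (2·10 + 2 + 1 − 21 − 0) / 2 = 1.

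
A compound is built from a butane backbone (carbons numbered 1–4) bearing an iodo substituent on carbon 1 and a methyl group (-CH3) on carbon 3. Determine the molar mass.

198.05 g/mol

Atom tally by fragment:
  ICH2 → C:1 H:2 I:1
  CH2 → C:1 H:2
  CH(CH3) → C:2 H:4
  CH3 → C:1 H:3
Element totals:
  C: 5
  H: 11
  I: 1
Molecular formula: C5H11I.
  M = 5(12.011) + 11(1.008) + 126.904
    = 60.055 + 11.088 + 126.904 = 198.047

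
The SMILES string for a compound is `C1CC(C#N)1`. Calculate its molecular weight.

67.09 g/mol

Atom tally by fragment:
  cyclopropane ring core → C:3 H:6
  (− 1 ring H displaced by substituents)
  + CN → C:1 N:1
Element totals:
  C: 4
  H: 5
  N: 1
Molecular formula: C4H5N.
  M = 4(12.011) + 5(1.008) + 14.007
    = 48.044 + 5.040 + 14.007 = 67.091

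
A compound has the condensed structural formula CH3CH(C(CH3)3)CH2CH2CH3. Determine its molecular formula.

C9H20

Atom tally by fragment:
  CH3 → C:1 H:3
  CH(C(CH3)3) → C:5 H:10
  CH2 → C:1 H:2
  CH2 → C:1 H:2
  CH3 → C:1 H:3
Element totals:
  C: 9
  H: 20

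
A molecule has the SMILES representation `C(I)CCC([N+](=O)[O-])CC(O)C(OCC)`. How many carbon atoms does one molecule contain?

9

Atom tally by fragment:
  ICH2 → C:1 H:2 I:1
  CH2 → C:1 H:2
  CH2 → C:1 H:2
  CH(NO2) → C:1 H:1 N:1 O:2
  CH2 → C:1 H:2
  CH(OH) → C:1 H:2 O:1
  CH2OC2H5 → C:3 H:7 O:1
Element totals:
  C: 9
  H: 18
  I: 1
  N: 1
  O: 4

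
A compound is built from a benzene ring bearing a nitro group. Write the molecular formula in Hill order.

C6H5NO2

Atom tally by fragment:
  benzene ring core → C:6 H:6
  (− 1 ring H displaced by substituents)
  + NO2 → N:1 O:2
Element totals:
  C: 6
  H: 5
  N: 1
  O: 2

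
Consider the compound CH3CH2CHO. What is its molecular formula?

C3H6O

Element totals:
  C: 3
  H: 6
  O: 1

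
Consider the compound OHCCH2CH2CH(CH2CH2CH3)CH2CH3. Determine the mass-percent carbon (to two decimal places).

76.00%

Atom tally by fragment:
  OHCCH2 → C:2 H:3 O:1
  CH2 → C:1 H:2
  CH(CH2CH2CH3) → C:4 H:8
  CH2 → C:1 H:2
  CH3 → C:1 H:3
Element totals:
  C: 9
  H: 18
  O: 1
Molecular formula: C9H18O.
Molar mass = 142.242 g/mol.
Mass from C: 9 × 12.011 = 108.099 g/mol.
%C = 108.099 / 142.242 × 100 = 76.00%.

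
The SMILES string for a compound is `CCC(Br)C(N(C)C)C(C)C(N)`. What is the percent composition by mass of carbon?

45.58%

Atom tally by fragment:
  CH3 → C:1 H:3
  CH2 → C:1 H:2
  CH(Br) → C:1 H:1 Br:1
  CH(N(CH3)2) → C:3 H:7 N:1
  CH(CH3) → C:2 H:4
  CH2NH2 → C:1 H:4 N:1
Element totals:
  C: 9
  H: 21
  Br: 1
  N: 2
Molecular formula: C9H21BrN2.
Molar mass = 237.185 g/mol.
Mass from C: 9 × 12.011 = 108.099 g/mol.
%C = 108.099 / 237.185 × 100 = 45.58%.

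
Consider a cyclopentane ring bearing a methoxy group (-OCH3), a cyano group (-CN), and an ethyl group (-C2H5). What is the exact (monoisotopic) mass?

153.1154

Atom tally by fragment:
  cyclopentane ring core → C:5 H:10
  (− 3 ring H displaced by substituents)
  + OCH3 → C:1 H:3 O:1
  + CN → C:1 N:1
  + C2H5 → C:2 H:5
Element totals:
  C: 9
  H: 15
  N: 1
  O: 1
Molecular formula: C9H15NO.
  M = 9(12.0) + 15(1.007825) + 14.003074 + 15.994915
    = 108.000000 + 15.117375 + 14.003074 + 15.994915 = 153.115364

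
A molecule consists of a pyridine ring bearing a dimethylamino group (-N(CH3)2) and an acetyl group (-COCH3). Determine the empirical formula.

C9H12N2O

Atom tally by fragment:
  pyridine ring core → C:5 H:5 N:1
  (− 2 ring H displaced by substituents)
  + N(CH3)2 → N:1 C:2 H:6
  + COCH3 → C:2 H:3 O:1
Element totals:
  C: 9
  H: 12
  N: 2
  O: 1
Molecular formula: C9H12N2O.
gcd of subscripts (9, 12, 2, 1) = 1, so the empirical formula equals the molecular formula.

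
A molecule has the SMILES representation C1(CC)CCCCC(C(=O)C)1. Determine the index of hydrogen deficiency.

Atom tally by fragment:
  cyclohexane ring core → C:6 H:12
  (− 2 ring H displaced by substituents)
  + C2H5 → C:2 H:5
  + COCH3 → C:2 H:3 O:1
Element totals:
  C: 10
  H: 18
  O: 1
Molecular formula: C10H18O.
DoU = (2C + 2 + N − H − X) / 2 = (2·10 + 2 + 0 − 18 − 0) / 2 = 2.

2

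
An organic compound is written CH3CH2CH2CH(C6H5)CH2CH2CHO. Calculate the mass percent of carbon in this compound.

82.06%

Atom tally by fragment:
  CH3 → C:1 H:3
  CH2 → C:1 H:2
  CH2 → C:1 H:2
  CH(C6H5) → C:7 H:6
  CH2 → C:1 H:2
  CH2CHO → C:2 H:3 O:1
Element totals:
  C: 13
  H: 18
  O: 1
Molecular formula: C13H18O.
Molar mass = 190.286 g/mol.
Mass from C: 13 × 12.011 = 156.143 g/mol.
%C = 156.143 / 190.286 × 100 = 82.06%.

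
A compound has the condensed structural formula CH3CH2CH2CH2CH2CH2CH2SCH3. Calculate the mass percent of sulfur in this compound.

21.92%

Element totals:
  C: 8
  H: 18
  S: 1
Molecular formula: C8H18S.
Molar mass = 146.292 g/mol.
Mass from S: 1 × 32.06 = 32.060 g/mol.
%S = 32.060 / 146.292 × 100 = 21.92%.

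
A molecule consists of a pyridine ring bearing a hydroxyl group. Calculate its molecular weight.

Atom tally by fragment:
  pyridine ring core → C:5 H:5 N:1
  (− 1 ring H displaced by substituents)
  + OH → O:1 H:1
Element totals:
  C: 5
  H: 5
  N: 1
  O: 1
Molecular formula: C5H5NO.
  M = 5(12.011) + 5(1.008) + 14.007 + 15.999
    = 60.055 + 5.040 + 14.007 + 15.999 = 95.101

95.10 g/mol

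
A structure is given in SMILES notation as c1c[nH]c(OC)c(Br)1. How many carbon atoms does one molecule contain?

5

Atom tally by fragment:
  pyrrole ring core → C:4 H:5 N:1
  (− 2 ring H displaced by substituents)
  + OCH3 → C:1 H:3 O:1
  + Br → Br:1
Element totals:
  C: 5
  H: 6
  Br: 1
  N: 1
  O: 1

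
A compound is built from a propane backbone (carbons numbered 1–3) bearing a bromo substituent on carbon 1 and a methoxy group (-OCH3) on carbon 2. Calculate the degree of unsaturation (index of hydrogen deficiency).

Atom tally by fragment:
  BrCH2 → C:1 H:2 Br:1
  CH(OCH3) → C:2 H:4 O:1
  CH3 → C:1 H:3
Element totals:
  C: 4
  H: 9
  Br: 1
  O: 1
Molecular formula: C4H9BrO.
DoU = (2C + 2 + N − H − X) / 2 = (2·4 + 2 + 0 − 9 − 1) / 2 = 0.

0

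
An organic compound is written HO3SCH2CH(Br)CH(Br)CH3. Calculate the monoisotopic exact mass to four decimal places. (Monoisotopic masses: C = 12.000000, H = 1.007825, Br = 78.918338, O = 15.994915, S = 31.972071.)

Atom tally by fragment:
  HO3SCH2 → C:1 H:3 S:1 O:3
  CH(Br) → C:1 H:1 Br:1
  CH(Br) → C:1 H:1 Br:1
  CH3 → C:1 H:3
Element totals:
  C: 4
  H: 8
  Br: 2
  O: 3
  S: 1
Molecular formula: C4H8Br2O3S.
  M = 4(12.0) + 8(1.007825) + 2(78.918338) + 3(15.994915) + 31.972071
    = 48.000000 + 8.062600 + 157.836676 + 47.984745 + 31.972071 = 293.856092

293.8561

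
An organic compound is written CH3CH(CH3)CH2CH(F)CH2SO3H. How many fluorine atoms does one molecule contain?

1

Atom tally by fragment:
  CH3 → C:1 H:3
  CH(CH3) → C:2 H:4
  CH2 → C:1 H:2
  CH(F) → C:1 H:1 F:1
  CH2SO3H → C:1 H:3 S:1 O:3
Element totals:
  C: 6
  H: 13
  F: 1
  O: 3
  S: 1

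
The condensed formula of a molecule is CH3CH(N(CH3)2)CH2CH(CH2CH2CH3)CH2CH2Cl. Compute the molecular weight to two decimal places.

Atom tally by fragment:
  CH3 → C:1 H:3
  CH(N(CH3)2) → C:3 H:7 N:1
  CH2 → C:1 H:2
  CH(CH2CH2CH3) → C:4 H:8
  CH2 → C:1 H:2
  CH2Cl → C:1 H:2 Cl:1
Element totals:
  C: 11
  H: 24
  Cl: 1
  N: 1
Molecular formula: C11H24ClN.
  M = 11(12.011) + 24(1.008) + 35.45 + 14.007
    = 132.121 + 24.192 + 35.450 + 14.007 = 205.770

205.77 g/mol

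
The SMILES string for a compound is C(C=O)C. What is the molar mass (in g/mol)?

Atom tally by fragment:
  OHCCH2 → C:2 H:3 O:1
  CH3 → C:1 H:3
Element totals:
  C: 3
  H: 6
  O: 1
Molecular formula: C3H6O.
  M = 3(12.011) + 6(1.008) + 15.999
    = 36.033 + 6.048 + 15.999 = 58.080

58.08 g/mol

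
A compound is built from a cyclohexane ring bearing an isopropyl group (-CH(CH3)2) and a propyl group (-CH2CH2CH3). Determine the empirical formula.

Atom tally by fragment:
  cyclohexane ring core → C:6 H:12
  (− 2 ring H displaced by substituents)
  + CH(CH3)2 → C:3 H:7
  + CH2CH2CH3 → C:3 H:7
Element totals:
  C: 12
  H: 24
Molecular formula: C12H24.
gcd of subscripts = 12; dividing each by 12:
  C: 12/12 = 1
  H: 24/12 = 2

CH2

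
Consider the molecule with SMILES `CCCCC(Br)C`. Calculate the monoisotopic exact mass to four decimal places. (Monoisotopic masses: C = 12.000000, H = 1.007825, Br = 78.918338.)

164.0201

Atom tally by fragment:
  CH3 → C:1 H:3
  CH2 → C:1 H:2
  CH2 → C:1 H:2
  CH2 → C:1 H:2
  CH(Br) → C:1 H:1 Br:1
  CH3 → C:1 H:3
Element totals:
  C: 6
  H: 13
  Br: 1
Molecular formula: C6H13Br.
  M = 6(12.0) + 13(1.007825) + 78.918338
    = 72.000000 + 13.101725 + 78.918338 = 164.020063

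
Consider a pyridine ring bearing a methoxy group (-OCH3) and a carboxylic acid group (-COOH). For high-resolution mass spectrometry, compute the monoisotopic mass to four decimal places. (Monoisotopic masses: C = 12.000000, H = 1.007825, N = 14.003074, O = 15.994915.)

Atom tally by fragment:
  pyridine ring core → C:5 H:5 N:1
  (− 2 ring H displaced by substituents)
  + OCH3 → C:1 H:3 O:1
  + COOH → C:1 H:1 O:2
Element totals:
  C: 7
  H: 7
  N: 1
  O: 3
Molecular formula: C7H7NO3.
  M = 7(12.0) + 7(1.007825) + 14.003074 + 3(15.994915)
    = 84.000000 + 7.054775 + 14.003074 + 47.984745 = 153.042594

153.0426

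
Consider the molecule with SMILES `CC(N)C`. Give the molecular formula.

C3H9N

Atom tally by fragment:
  CH3 → C:1 H:3
  CH(NH2) → C:1 H:3 N:1
  CH3 → C:1 H:3
Element totals:
  C: 3
  H: 9
  N: 1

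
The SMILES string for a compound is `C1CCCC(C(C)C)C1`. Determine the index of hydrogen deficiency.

Atom tally by fragment:
  cyclohexane ring core → C:6 H:12
  (− 1 ring H displaced by substituents)
  + CH(CH3)2 → C:3 H:7
Element totals:
  C: 9
  H: 18
Molecular formula: C9H18.
DoU = (2C + 2 + N − H − X) / 2 = (2·9 + 2 + 0 − 18 − 0) / 2 = 1.

1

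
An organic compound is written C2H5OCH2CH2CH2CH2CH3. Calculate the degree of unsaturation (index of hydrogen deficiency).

Element totals:
  C: 7
  H: 16
  O: 1
Molecular formula: C7H16O.
DoU = (2C + 2 + N − H − X) / 2 = (2·7 + 2 + 0 − 16 − 0) / 2 = 0.

0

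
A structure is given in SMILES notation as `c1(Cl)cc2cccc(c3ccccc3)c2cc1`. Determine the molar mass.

238.71 g/mol

Atom tally by fragment:
  naphthalene ring system core → C:10 H:8
  (− 2 ring H displaced by substituents)
  + Cl → Cl:1
  + C6H5 → C:6 H:5
Element totals:
  C: 16
  H: 11
  Cl: 1
Molecular formula: C16H11Cl.
  M = 16(12.011) + 11(1.008) + 35.45
    = 192.176 + 11.088 + 35.450 = 238.714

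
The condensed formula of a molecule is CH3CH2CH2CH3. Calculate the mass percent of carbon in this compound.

Atom tally by fragment:
  CH3 → C:1 H:3
  CH2 → C:1 H:2
  CH2 → C:1 H:2
  CH3 → C:1 H:3
Element totals:
  C: 4
  H: 10
Molecular formula: C4H10.
Molar mass = 58.124 g/mol.
Mass from C: 4 × 12.011 = 48.044 g/mol.
%C = 48.044 / 58.124 × 100 = 82.66%.

82.66%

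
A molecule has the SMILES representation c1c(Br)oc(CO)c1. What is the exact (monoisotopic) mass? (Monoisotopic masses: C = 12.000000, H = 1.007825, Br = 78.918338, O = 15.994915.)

175.9473

Atom tally by fragment:
  furan ring core → C:4 H:4 O:1
  (− 2 ring H displaced by substituents)
  + Br → Br:1
  + CH2OH → C:1 H:3 O:1
Element totals:
  C: 5
  H: 5
  Br: 1
  O: 2
Molecular formula: C5H5BrO2.
  M = 5(12.0) + 5(1.007825) + 78.918338 + 2(15.994915)
    = 60.000000 + 5.039125 + 78.918338 + 31.989830 = 175.947293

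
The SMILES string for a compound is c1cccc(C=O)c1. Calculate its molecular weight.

106.12 g/mol

Atom tally by fragment:
  benzene ring core → C:6 H:6
  (− 1 ring H displaced by substituents)
  + CHO → C:1 H:1 O:1
Element totals:
  C: 7
  H: 6
  O: 1
Molecular formula: C7H6O.
  M = 7(12.011) + 6(1.008) + 15.999
    = 84.077 + 6.048 + 15.999 = 106.124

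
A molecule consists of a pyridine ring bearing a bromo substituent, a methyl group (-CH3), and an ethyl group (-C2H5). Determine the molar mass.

200.08 g/mol

Atom tally by fragment:
  pyridine ring core → C:5 H:5 N:1
  (− 3 ring H displaced by substituents)
  + Br → Br:1
  + CH3 → C:1 H:3
  + C2H5 → C:2 H:5
Element totals:
  C: 8
  H: 10
  Br: 1
  N: 1
Molecular formula: C8H10BrN.
  M = 8(12.011) + 10(1.008) + 79.904 + 14.007
    = 96.088 + 10.080 + 79.904 + 14.007 = 200.079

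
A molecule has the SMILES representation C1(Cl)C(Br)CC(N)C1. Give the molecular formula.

C5H9BrClN

Atom tally by fragment:
  cyclopentane ring core → C:5 H:10
  (− 3 ring H displaced by substituents)
  + Cl → Cl:1
  + Br → Br:1
  + NH2 → N:1 H:2
Element totals:
  C: 5
  H: 9
  Br: 1
  Cl: 1
  N: 1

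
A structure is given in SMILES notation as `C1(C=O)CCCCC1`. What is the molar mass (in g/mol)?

Atom tally by fragment:
  cyclohexane ring core → C:6 H:12
  (− 1 ring H displaced by substituents)
  + CHO → C:1 H:1 O:1
Element totals:
  C: 7
  H: 12
  O: 1
Molecular formula: C7H12O.
  M = 7(12.011) + 12(1.008) + 15.999
    = 84.077 + 12.096 + 15.999 = 112.172

112.17 g/mol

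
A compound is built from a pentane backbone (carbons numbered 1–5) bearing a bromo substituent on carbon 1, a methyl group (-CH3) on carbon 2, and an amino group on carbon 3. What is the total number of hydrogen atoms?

14

Atom tally by fragment:
  BrCH2 → C:1 H:2 Br:1
  CH(CH3) → C:2 H:4
  CH(NH2) → C:1 H:3 N:1
  CH2 → C:1 H:2
  CH3 → C:1 H:3
Element totals:
  C: 6
  H: 14
  Br: 1
  N: 1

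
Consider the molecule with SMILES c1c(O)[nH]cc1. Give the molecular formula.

Atom tally by fragment:
  pyrrole ring core → C:4 H:5 N:1
  (− 1 ring H displaced by substituents)
  + OH → O:1 H:1
Element totals:
  C: 4
  H: 5
  N: 1
  O: 1

C4H5NO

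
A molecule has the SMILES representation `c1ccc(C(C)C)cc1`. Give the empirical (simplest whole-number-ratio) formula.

C3H4

Atom tally by fragment:
  benzene ring core → C:6 H:6
  (− 1 ring H displaced by substituents)
  + CH(CH3)2 → C:3 H:7
Element totals:
  C: 9
  H: 12
Molecular formula: C9H12.
gcd of subscripts = 3; dividing each by 3:
  C: 9/3 = 3
  H: 12/3 = 4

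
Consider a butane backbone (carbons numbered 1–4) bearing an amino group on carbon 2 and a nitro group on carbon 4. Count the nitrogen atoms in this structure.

Atom tally by fragment:
  CH3 → C:1 H:3
  CH(NH2) → C:1 H:3 N:1
  CH2 → C:1 H:2
  CH2NO2 → C:1 H:2 N:1 O:2
Element totals:
  C: 4
  H: 10
  N: 2
  O: 2

2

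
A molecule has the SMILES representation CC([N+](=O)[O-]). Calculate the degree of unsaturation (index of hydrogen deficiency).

1

Atom tally by fragment:
  CH3 → C:1 H:3
  CH2NO2 → C:1 H:2 N:1 O:2
Element totals:
  C: 2
  H: 5
  N: 1
  O: 2
Molecular formula: C2H5NO2.
DoU = (2C + 2 + N − H − X) / 2 = (2·2 + 2 + 1 − 5 − 0) / 2 = 1.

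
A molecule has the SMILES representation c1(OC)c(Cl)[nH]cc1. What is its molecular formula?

Atom tally by fragment:
  pyrrole ring core → C:4 H:5 N:1
  (− 2 ring H displaced by substituents)
  + OCH3 → C:1 H:3 O:1
  + Cl → Cl:1
Element totals:
  C: 5
  H: 6
  Cl: 1
  N: 1
  O: 1

C5H6ClNO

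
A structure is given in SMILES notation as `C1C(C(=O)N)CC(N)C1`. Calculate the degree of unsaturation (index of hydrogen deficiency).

2

Atom tally by fragment:
  cyclopentane ring core → C:5 H:10
  (− 2 ring H displaced by substituents)
  + CONH2 → C:1 H:2 O:1 N:1
  + NH2 → N:1 H:2
Element totals:
  C: 6
  H: 12
  N: 2
  O: 1
Molecular formula: C6H12N2O.
DoU = (2C + 2 + N − H − X) / 2 = (2·6 + 2 + 2 − 12 − 0) / 2 = 2.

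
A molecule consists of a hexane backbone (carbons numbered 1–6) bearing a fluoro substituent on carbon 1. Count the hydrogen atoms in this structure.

13

Atom tally by fragment:
  FCH2 → C:1 H:2 F:1
  CH2 → C:1 H:2
  CH2 → C:1 H:2
  CH2 → C:1 H:2
  CH2 → C:1 H:2
  CH3 → C:1 H:3
Element totals:
  C: 6
  H: 13
  F: 1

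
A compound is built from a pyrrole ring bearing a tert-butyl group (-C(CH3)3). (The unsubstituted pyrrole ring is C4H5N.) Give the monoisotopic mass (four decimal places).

123.1048

Atom tally by fragment:
  pyrrole ring core → C:4 H:5 N:1
  (− 1 ring H displaced by substituents)
  + C(CH3)3 → C:4 H:9
Element totals:
  C: 8
  H: 13
  N: 1
Molecular formula: C8H13N.
  M = 8(12.0) + 13(1.007825) + 14.003074
    = 96.000000 + 13.101725 + 14.003074 = 123.104799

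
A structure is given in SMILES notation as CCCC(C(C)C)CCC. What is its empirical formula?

Atom tally by fragment:
  CH3 → C:1 H:3
  CH2 → C:1 H:2
  CH2 → C:1 H:2
  CH(CH(CH3)2) → C:4 H:8
  CH2 → C:1 H:2
  CH2 → C:1 H:2
  CH3 → C:1 H:3
Element totals:
  C: 10
  H: 22
Molecular formula: C10H22.
gcd of subscripts = 2; dividing each by 2:
  C: 10/2 = 5
  H: 22/2 = 11

C5H11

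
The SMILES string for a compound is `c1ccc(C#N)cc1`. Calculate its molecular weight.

103.12 g/mol

Atom tally by fragment:
  benzene ring core → C:6 H:6
  (− 1 ring H displaced by substituents)
  + CN → C:1 N:1
Element totals:
  C: 7
  H: 5
  N: 1
Molecular formula: C7H5N.
  M = 7(12.011) + 5(1.008) + 14.007
    = 84.077 + 5.040 + 14.007 = 103.124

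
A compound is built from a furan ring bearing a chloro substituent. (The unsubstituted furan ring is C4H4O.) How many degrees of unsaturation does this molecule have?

Atom tally by fragment:
  furan ring core → C:4 H:4 O:1
  (− 1 ring H displaced by substituents)
  + Cl → Cl:1
Element totals:
  C: 4
  H: 3
  Cl: 1
  O: 1
Molecular formula: C4H3ClO.
DoU = (2C + 2 + N − H − X) / 2 = (2·4 + 2 + 0 − 3 − 1) / 2 = 3.

3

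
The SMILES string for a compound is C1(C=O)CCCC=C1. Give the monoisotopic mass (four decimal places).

Atom tally by fragment:
  cyclohexene ring core → C:6 H:10
  (− 1 ring H displaced by substituents)
  + CHO → C:1 H:1 O:1
Element totals:
  C: 7
  H: 10
  O: 1
Molecular formula: C7H10O.
  M = 7(12.0) + 10(1.007825) + 15.994915
    = 84.000000 + 10.078250 + 15.994915 = 110.073165

110.0732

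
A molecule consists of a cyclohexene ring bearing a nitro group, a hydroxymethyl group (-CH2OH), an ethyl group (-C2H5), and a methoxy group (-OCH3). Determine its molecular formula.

C10H17NO4

Atom tally by fragment:
  cyclohexene ring core → C:6 H:10
  (− 4 ring H displaced by substituents)
  + NO2 → N:1 O:2
  + CH2OH → C:1 H:3 O:1
  + C2H5 → C:2 H:5
  + OCH3 → C:1 H:3 O:1
Element totals:
  C: 10
  H: 17
  N: 1
  O: 4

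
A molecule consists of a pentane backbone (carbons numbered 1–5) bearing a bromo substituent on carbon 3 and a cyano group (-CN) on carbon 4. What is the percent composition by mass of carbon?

40.93%

Atom tally by fragment:
  CH3 → C:1 H:3
  CH2 → C:1 H:2
  CH(Br) → C:1 H:1 Br:1
  CH(CN) → C:2 H:1 N:1
  CH3 → C:1 H:3
Element totals:
  C: 6
  H: 10
  Br: 1
  N: 1
Molecular formula: C6H10BrN.
Molar mass = 176.057 g/mol.
Mass from C: 6 × 12.011 = 72.066 g/mol.
%C = 72.066 / 176.057 × 100 = 40.93%.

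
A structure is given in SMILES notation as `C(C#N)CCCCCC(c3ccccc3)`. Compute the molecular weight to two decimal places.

Atom tally by fragment:
  NCCH2 → C:2 H:2 N:1
  CH2 → C:1 H:2
  CH2 → C:1 H:2
  CH2 → C:1 H:2
  CH2 → C:1 H:2
  CH2 → C:1 H:2
  CH2C6H5 → C:7 H:7
Element totals:
  C: 14
  H: 19
  N: 1
Molecular formula: C14H19N.
  M = 14(12.011) + 19(1.008) + 14.007
    = 168.154 + 19.152 + 14.007 = 201.313

201.31 g/mol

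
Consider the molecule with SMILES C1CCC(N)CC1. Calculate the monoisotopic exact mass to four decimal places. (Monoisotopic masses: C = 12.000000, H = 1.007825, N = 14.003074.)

99.1048

Atom tally by fragment:
  cyclohexane ring core → C:6 H:12
  (− 1 ring H displaced by substituents)
  + NH2 → N:1 H:2
Element totals:
  C: 6
  H: 13
  N: 1
Molecular formula: C6H13N.
  M = 6(12.0) + 13(1.007825) + 14.003074
    = 72.000000 + 13.101725 + 14.003074 = 99.104799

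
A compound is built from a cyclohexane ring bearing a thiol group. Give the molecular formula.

Atom tally by fragment:
  cyclohexane ring core → C:6 H:12
  (− 1 ring H displaced by substituents)
  + SH → S:1 H:1
Element totals:
  C: 6
  H: 12
  S: 1

C6H12S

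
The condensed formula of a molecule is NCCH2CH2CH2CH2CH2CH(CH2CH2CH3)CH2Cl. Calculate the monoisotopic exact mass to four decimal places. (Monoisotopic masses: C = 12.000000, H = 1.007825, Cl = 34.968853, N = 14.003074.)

Atom tally by fragment:
  NCCH2 → C:2 H:2 N:1
  CH2 → C:1 H:2
  CH2 → C:1 H:2
  CH2 → C:1 H:2
  CH2 → C:1 H:2
  CH(CH2CH2CH3) → C:4 H:8
  CH2Cl → C:1 H:2 Cl:1
Element totals:
  C: 11
  H: 20
  Cl: 1
  N: 1
Molecular formula: C11H20ClN.
  M = 11(12.0) + 20(1.007825) + 34.968853 + 14.003074
    = 132.000000 + 20.156500 + 34.968853 + 14.003074 = 201.128427

201.1284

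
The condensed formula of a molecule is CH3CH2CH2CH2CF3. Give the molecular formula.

Element totals:
  C: 5
  H: 9
  F: 3

C5H9F3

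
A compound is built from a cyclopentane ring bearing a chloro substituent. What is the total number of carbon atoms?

Atom tally by fragment:
  cyclopentane ring core → C:5 H:10
  (− 1 ring H displaced by substituents)
  + Cl → Cl:1
Element totals:
  C: 5
  H: 9
  Cl: 1

5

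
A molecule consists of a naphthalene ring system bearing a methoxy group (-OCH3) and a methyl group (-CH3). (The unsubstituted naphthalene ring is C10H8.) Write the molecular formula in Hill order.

Atom tally by fragment:
  naphthalene ring system core → C:10 H:8
  (− 2 ring H displaced by substituents)
  + OCH3 → C:1 H:3 O:1
  + CH3 → C:1 H:3
Element totals:
  C: 12
  H: 12
  O: 1

C12H12O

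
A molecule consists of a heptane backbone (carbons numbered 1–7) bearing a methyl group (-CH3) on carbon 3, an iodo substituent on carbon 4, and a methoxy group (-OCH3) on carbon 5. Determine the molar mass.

Atom tally by fragment:
  CH3 → C:1 H:3
  CH2 → C:1 H:2
  CH(CH3) → C:2 H:4
  CH(I) → C:1 H:1 I:1
  CH(OCH3) → C:2 H:4 O:1
  CH2 → C:1 H:2
  CH3 → C:1 H:3
Element totals:
  C: 9
  H: 19
  I: 1
  O: 1
Molecular formula: C9H19IO.
  M = 9(12.011) + 19(1.008) + 126.904 + 15.999
    = 108.099 + 19.152 + 126.904 + 15.999 = 270.154

270.15 g/mol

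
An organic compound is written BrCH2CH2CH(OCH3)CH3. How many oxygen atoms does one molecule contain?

Atom tally by fragment:
  BrCH2 → C:1 H:2 Br:1
  CH2 → C:1 H:2
  CH(OCH3) → C:2 H:4 O:1
  CH3 → C:1 H:3
Element totals:
  C: 5
  H: 11
  Br: 1
  O: 1

1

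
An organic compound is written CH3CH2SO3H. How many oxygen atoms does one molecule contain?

Element totals:
  C: 2
  H: 6
  O: 3
  S: 1

3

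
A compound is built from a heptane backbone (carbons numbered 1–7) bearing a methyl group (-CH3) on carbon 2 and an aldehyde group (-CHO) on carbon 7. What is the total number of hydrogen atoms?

Atom tally by fragment:
  CH3 → C:1 H:3
  CH(CH3) → C:2 H:4
  CH2 → C:1 H:2
  CH2 → C:1 H:2
  CH2 → C:1 H:2
  CH2 → C:1 H:2
  CH2CHO → C:2 H:3 O:1
Element totals:
  C: 9
  H: 18
  O: 1

18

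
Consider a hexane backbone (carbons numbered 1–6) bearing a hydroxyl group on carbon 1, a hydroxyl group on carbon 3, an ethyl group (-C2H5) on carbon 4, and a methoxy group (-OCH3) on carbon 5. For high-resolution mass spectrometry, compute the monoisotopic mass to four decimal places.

Atom tally by fragment:
  HOCH2 → C:1 H:3 O:1
  CH2 → C:1 H:2
  CH(OH) → C:1 H:2 O:1
  CH(C2H5) → C:3 H:6
  CH(OCH3) → C:2 H:4 O:1
  CH3 → C:1 H:3
Element totals:
  C: 9
  H: 20
  O: 3
Molecular formula: C9H20O3.
  M = 9(12.0) + 20(1.007825) + 3(15.994915)
    = 108.000000 + 20.156500 + 47.984745 = 176.141245

176.1412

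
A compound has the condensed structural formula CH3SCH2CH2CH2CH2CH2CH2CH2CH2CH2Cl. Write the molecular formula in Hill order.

C10H21ClS

Element totals:
  C: 10
  H: 21
  Cl: 1
  S: 1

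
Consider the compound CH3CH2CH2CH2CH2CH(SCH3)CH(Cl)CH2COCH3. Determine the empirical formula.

Atom tally by fragment:
  CH3 → C:1 H:3
  CH2 → C:1 H:2
  CH2 → C:1 H:2
  CH2 → C:1 H:2
  CH2 → C:1 H:2
  CH(SCH3) → C:2 H:4 S:1
  CH(Cl) → C:1 H:1 Cl:1
  CH2COCH3 → C:3 H:5 O:1
Element totals:
  C: 11
  H: 21
  Cl: 1
  O: 1
  S: 1
Molecular formula: C11H21ClOS.
gcd of subscripts (11, 1, 21, 1, 1) = 1, so the empirical formula equals the molecular formula.

C11H21ClOS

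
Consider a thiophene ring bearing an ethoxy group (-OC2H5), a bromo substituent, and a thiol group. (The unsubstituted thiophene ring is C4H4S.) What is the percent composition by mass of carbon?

30.13%

Atom tally by fragment:
  thiophene ring core → C:4 H:4 S:1
  (− 3 ring H displaced by substituents)
  + OC2H5 → C:2 H:5 O:1
  + Br → Br:1
  + SH → S:1 H:1
Element totals:
  C: 6
  H: 7
  Br: 1
  O: 1
  S: 2
Molecular formula: C6H7BrOS2.
Molar mass = 239.145 g/mol.
Mass from C: 6 × 12.011 = 72.066 g/mol.
%C = 72.066 / 239.145 × 100 = 30.13%.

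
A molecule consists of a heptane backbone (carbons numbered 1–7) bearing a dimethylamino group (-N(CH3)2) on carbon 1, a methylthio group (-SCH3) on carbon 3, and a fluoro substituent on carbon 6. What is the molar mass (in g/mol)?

207.35 g/mol

Atom tally by fragment:
  (CH3)2NCH2 → C:3 H:8 N:1
  CH2 → C:1 H:2
  CH(SCH3) → C:2 H:4 S:1
  CH2 → C:1 H:2
  CH2 → C:1 H:2
  CH(F) → C:1 H:1 F:1
  CH3 → C:1 H:3
Element totals:
  C: 10
  H: 22
  F: 1
  N: 1
  S: 1
Molecular formula: C10H22FNS.
  M = 10(12.011) + 22(1.008) + 18.998 + 14.007 + 32.06
    = 120.110 + 22.176 + 18.998 + 14.007 + 32.060 = 207.351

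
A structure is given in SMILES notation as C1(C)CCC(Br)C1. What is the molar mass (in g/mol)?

Atom tally by fragment:
  cyclopentane ring core → C:5 H:10
  (− 2 ring H displaced by substituents)
  + CH3 → C:1 H:3
  + Br → Br:1
Element totals:
  C: 6
  H: 11
  Br: 1
Molecular formula: C6H11Br.
  M = 6(12.011) + 11(1.008) + 79.904
    = 72.066 + 11.088 + 79.904 = 163.058

163.06 g/mol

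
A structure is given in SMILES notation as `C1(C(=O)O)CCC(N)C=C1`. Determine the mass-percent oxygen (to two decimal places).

Atom tally by fragment:
  cyclohexene ring core → C:6 H:10
  (− 2 ring H displaced by substituents)
  + COOH → C:1 H:1 O:2
  + NH2 → N:1 H:2
Element totals:
  C: 7
  H: 11
  N: 1
  O: 2
Molecular formula: C7H11NO2.
Molar mass = 141.170 g/mol.
Mass from O: 2 × 15.999 = 31.998 g/mol.
%O = 31.998 / 141.170 × 100 = 22.67%.

22.67%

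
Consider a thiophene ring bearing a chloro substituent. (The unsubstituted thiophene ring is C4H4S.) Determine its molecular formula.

Atom tally by fragment:
  thiophene ring core → C:4 H:4 S:1
  (− 1 ring H displaced by substituents)
  + Cl → Cl:1
Element totals:
  C: 4
  H: 3
  Cl: 1
  S: 1

C4H3ClS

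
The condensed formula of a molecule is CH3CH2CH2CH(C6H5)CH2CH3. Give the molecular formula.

Atom tally by fragment:
  CH3 → C:1 H:3
  CH2 → C:1 H:2
  CH2 → C:1 H:2
  CH(C6H5) → C:7 H:6
  CH2 → C:1 H:2
  CH3 → C:1 H:3
Element totals:
  C: 12
  H: 18

C12H18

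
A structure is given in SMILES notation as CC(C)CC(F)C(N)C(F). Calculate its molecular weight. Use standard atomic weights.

151.20 g/mol

Atom tally by fragment:
  CH3 → C:1 H:3
  CH(CH3) → C:2 H:4
  CH2 → C:1 H:2
  CH(F) → C:1 H:1 F:1
  CH(NH2) → C:1 H:3 N:1
  CH2F → C:1 H:2 F:1
Element totals:
  C: 7
  H: 15
  F: 2
  N: 1
Molecular formula: C7H15F2N.
  M = 7(12.011) + 15(1.008) + 2(18.998) + 14.007
    = 84.077 + 15.120 + 37.996 + 14.007 = 151.200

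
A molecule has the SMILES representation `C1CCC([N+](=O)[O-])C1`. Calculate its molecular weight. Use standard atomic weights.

115.13 g/mol

Atom tally by fragment:
  cyclopentane ring core → C:5 H:10
  (− 1 ring H displaced by substituents)
  + NO2 → N:1 O:2
Element totals:
  C: 5
  H: 9
  N: 1
  O: 2
Molecular formula: C5H9NO2.
  M = 5(12.011) + 9(1.008) + 14.007 + 2(15.999)
    = 60.055 + 9.072 + 14.007 + 31.998 = 115.132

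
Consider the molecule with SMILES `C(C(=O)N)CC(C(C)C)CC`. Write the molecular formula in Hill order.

C9H19NO

Atom tally by fragment:
  H2NOCCH2 → C:2 H:4 O:1 N:1
  CH2 → C:1 H:2
  CH(CH(CH3)2) → C:4 H:8
  CH2 → C:1 H:2
  CH3 → C:1 H:3
Element totals:
  C: 9
  H: 19
  N: 1
  O: 1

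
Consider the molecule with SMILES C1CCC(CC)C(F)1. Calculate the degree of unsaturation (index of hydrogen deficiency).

1

Atom tally by fragment:
  cyclopentane ring core → C:5 H:10
  (− 2 ring H displaced by substituents)
  + C2H5 → C:2 H:5
  + F → F:1
Element totals:
  C: 7
  H: 13
  F: 1
Molecular formula: C7H13F.
DoU = (2C + 2 + N − H − X) / 2 = (2·7 + 2 + 0 − 13 − 1) / 2 = 1.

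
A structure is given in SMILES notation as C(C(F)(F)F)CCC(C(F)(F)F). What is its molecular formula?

Atom tally by fragment:
  F3CCH2 → C:2 H:2 F:3
  CH2 → C:1 H:2
  CH2 → C:1 H:2
  CH2CF3 → C:2 H:2 F:3
Element totals:
  C: 6
  H: 8
  F: 6

C6H8F6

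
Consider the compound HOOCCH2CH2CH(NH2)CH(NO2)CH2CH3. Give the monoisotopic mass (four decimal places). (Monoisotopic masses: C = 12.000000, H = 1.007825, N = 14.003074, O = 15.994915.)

Atom tally by fragment:
  HOOCCH2 → C:2 H:3 O:2
  CH2 → C:1 H:2
  CH(NH2) → C:1 H:3 N:1
  CH(NO2) → C:1 H:1 N:1 O:2
  CH2 → C:1 H:2
  CH3 → C:1 H:3
Element totals:
  C: 7
  H: 14
  N: 2
  O: 4
Molecular formula: C7H14N2O4.
  M = 7(12.0) + 14(1.007825) + 2(14.003074) + 4(15.994915)
    = 84.000000 + 14.109550 + 28.006148 + 63.979660 = 190.095358

190.0954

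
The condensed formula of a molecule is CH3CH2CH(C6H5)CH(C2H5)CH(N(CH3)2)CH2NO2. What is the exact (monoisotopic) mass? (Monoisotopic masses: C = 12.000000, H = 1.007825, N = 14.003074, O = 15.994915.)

278.1994

Atom tally by fragment:
  CH3 → C:1 H:3
  CH2 → C:1 H:2
  CH(C6H5) → C:7 H:6
  CH(C2H5) → C:3 H:6
  CH(N(CH3)2) → C:3 H:7 N:1
  CH2NO2 → C:1 H:2 N:1 O:2
Element totals:
  C: 16
  H: 26
  N: 2
  O: 2
Molecular formula: C16H26N2O2.
  M = 16(12.0) + 26(1.007825) + 2(14.003074) + 2(15.994915)
    = 192.000000 + 26.203450 + 28.006148 + 31.989830 = 278.199428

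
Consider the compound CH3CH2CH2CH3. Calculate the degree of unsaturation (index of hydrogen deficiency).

Element totals:
  C: 4
  H: 10
Molecular formula: C4H10.
DoU = (2C + 2 + N − H − X) / 2 = (2·4 + 2 + 0 − 10 − 0) / 2 = 0.

0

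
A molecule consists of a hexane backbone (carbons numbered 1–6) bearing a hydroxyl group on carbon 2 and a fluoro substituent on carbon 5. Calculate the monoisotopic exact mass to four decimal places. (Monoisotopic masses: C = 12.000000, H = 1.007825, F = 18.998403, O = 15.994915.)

Atom tally by fragment:
  CH3 → C:1 H:3
  CH(OH) → C:1 H:2 O:1
  CH2 → C:1 H:2
  CH2 → C:1 H:2
  CH(F) → C:1 H:1 F:1
  CH3 → C:1 H:3
Element totals:
  C: 6
  H: 13
  F: 1
  O: 1
Molecular formula: C6H13FO.
  M = 6(12.0) + 13(1.007825) + 18.998403 + 15.994915
    = 72.000000 + 13.101725 + 18.998403 + 15.994915 = 120.095043

120.0950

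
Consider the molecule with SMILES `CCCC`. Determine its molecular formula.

C4H10

Atom tally by fragment:
  CH3 → C:1 H:3
  CH2 → C:1 H:2
  CH2 → C:1 H:2
  CH3 → C:1 H:3
Element totals:
  C: 4
  H: 10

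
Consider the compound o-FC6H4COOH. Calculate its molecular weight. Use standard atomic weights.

Atom tally by fragment:
  benzene ring core → C:6 H:6
  (− 2 ring H displaced by substituents)
  + F → F:1
  + COOH → C:1 H:1 O:2
Element totals:
  C: 7
  H: 5
  F: 1
  O: 2
Molecular formula: C7H5FO2.
  M = 7(12.011) + 5(1.008) + 18.998 + 2(15.999)
    = 84.077 + 5.040 + 18.998 + 31.998 = 140.113

140.11 g/mol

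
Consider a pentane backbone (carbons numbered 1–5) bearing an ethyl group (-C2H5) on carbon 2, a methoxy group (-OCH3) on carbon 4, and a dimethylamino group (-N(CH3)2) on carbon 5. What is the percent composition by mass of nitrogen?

8.08%

Atom tally by fragment:
  CH3 → C:1 H:3
  CH(C2H5) → C:3 H:6
  CH2 → C:1 H:2
  CH(OCH3) → C:2 H:4 O:1
  CH2N(CH3)2 → C:3 H:8 N:1
Element totals:
  C: 10
  H: 23
  N: 1
  O: 1
Molecular formula: C10H23NO.
Molar mass = 173.300 g/mol.
Mass from N: 1 × 14.007 = 14.007 g/mol.
%N = 14.007 / 173.300 × 100 = 8.08%.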